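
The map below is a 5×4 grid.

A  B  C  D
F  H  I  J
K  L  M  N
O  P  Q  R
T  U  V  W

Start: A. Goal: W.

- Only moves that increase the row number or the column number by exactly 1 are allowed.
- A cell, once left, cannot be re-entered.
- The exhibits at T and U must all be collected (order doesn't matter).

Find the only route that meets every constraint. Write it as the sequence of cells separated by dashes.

A - F - K - O - T - U - V - W

Moves only go right or down, so the column and row indices never decrease.
Route from A: 4× down (reaching T), 3× right (reaching W) — 7 moves in all.
Check: all required cells visited.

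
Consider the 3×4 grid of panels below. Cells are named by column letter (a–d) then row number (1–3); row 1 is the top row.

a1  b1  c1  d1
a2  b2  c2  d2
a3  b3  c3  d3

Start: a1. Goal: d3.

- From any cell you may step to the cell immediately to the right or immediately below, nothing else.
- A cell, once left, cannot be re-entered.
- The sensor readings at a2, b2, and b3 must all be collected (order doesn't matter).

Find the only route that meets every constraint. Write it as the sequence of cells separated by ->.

a1 -> a2 -> b2 -> b3 -> c3 -> d3

Moves only go right or down, so the column and row indices never decrease.
Route from a1: down 1 to a2, right 1 to b2, down 1 to b3, right 2 to d3 — 5 moves in all.
Check: all required cells visited.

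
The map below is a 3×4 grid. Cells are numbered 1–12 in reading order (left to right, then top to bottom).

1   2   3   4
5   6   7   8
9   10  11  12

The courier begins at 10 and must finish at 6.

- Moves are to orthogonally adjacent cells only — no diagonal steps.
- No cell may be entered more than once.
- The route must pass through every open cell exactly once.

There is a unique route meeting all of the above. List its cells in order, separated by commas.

10, 9, 5, 1, 2, 3, 4, 8, 12, 11, 7, 6

Need to visit all 12 open cells exactly once, starting at 10 and ending at 6.
Route from 10: left 1 to 9, up 2 to 1, right 3 to 4, down 2 to 12, left 1 to 11, up 1 to 7, left 1 to 6 — 11 moves in all.
Check: all 12 open cells covered.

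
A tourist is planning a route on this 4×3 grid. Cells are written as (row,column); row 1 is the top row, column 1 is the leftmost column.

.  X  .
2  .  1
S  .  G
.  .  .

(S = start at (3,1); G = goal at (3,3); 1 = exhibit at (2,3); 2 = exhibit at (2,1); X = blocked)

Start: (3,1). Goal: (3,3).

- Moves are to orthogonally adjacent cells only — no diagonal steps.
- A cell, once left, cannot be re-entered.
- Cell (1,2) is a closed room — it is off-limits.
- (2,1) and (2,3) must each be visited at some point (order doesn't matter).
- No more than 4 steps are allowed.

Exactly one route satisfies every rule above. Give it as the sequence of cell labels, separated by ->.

The budget equals the shortest possible length, so every move has to be on a shortest route through the required cells.
Route from (3,1): up 1 to (2,1), right 2 to (2,3), down 1 to (3,3) — 4 moves in all.
Check: all required cells visited; 4 ≤ 4 moves.

(3,1) -> (2,1) -> (2,2) -> (2,3) -> (3,3)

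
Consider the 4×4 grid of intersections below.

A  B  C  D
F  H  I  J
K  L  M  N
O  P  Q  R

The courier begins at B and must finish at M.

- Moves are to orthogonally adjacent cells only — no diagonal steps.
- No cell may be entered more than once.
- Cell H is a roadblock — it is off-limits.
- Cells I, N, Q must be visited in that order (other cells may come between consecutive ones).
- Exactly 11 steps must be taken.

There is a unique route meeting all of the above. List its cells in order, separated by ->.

B -> C -> I -> J -> N -> R -> Q -> P -> O -> K -> L -> M

The waypoints must appear in the order I, N, Q, with no cell reused.
Route from B: right to C, down to I, right to J, 2× down (reaching R), 3× left (reaching O), up to K, 2× right (reaching M) — 11 moves in all.
Check: order respected (I at step 2, N at step 4, Q at step 6); 11 moves as required.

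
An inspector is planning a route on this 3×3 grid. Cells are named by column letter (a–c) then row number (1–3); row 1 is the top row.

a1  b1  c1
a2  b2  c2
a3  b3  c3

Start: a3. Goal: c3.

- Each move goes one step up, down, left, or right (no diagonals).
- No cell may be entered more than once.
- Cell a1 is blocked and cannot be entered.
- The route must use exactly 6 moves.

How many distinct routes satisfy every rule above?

Need simple routes of exactly 6 moves from a3 to c3 (Manhattan distance 2, so 2 moves are spent on a detour and 2 undoing it).
Enumerating: a3 a2 b2 b1 c1 c2 c3 | a3 b3 b2 b1 c1 c2 c3.
That gives 2 routes.

2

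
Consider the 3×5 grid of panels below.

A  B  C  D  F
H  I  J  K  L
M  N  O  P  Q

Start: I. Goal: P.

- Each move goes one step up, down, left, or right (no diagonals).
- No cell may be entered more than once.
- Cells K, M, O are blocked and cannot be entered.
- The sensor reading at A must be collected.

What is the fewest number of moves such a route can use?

Any route passes through A somewhere between I and P. Summing Manhattan distances along the two legs (I → A → P) gives a lower bound of 2 + 5 = 7 moves.
That bound ignores the blocked cells. Measuring each leg by the fewest moves that actually steer around them (I→A: 2; A→P: 7) raises the lower bound to 9.
A route of 9 moves exists: I → H → A → B → C → D → F → L → Q → P.
Since 9 matches that lower bound, it is optimal.

9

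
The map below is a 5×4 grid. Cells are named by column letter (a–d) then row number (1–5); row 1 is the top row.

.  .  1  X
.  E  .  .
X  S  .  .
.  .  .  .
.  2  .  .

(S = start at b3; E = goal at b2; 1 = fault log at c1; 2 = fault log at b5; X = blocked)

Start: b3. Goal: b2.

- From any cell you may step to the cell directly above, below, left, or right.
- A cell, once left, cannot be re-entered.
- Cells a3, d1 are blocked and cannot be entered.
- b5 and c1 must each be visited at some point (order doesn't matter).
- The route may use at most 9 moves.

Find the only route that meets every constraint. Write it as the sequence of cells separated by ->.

b3 -> b4 -> b5 -> c5 -> c4 -> c3 -> c2 -> c1 -> b1 -> b2

The 9-move cap with required stops at b5, c1 leaves no slack for detours.
Route from b3: 2× down (reaching b5), right to c5, 4× up (reaching c1), left to b1, down to b2 — 9 moves in all.
Check: all required cells visited; 9 ≤ 9 moves.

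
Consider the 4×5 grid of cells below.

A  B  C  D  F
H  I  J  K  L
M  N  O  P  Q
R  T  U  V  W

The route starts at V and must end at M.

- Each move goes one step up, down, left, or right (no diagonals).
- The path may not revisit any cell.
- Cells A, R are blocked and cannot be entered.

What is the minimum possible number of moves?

The Manhattan distance from V to M is |4−3| + |4−1| = 4, so at least 4 moves are needed.
A route of 4 moves achieves this: V → P → O → N → M.
Since 4 matches the lower bound, it is optimal.

4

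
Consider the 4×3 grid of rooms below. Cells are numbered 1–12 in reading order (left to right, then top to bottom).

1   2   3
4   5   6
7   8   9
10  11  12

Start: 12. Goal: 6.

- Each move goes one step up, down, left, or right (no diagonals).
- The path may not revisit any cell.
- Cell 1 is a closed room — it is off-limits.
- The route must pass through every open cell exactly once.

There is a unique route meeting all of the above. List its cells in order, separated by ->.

12 -> 9 -> 8 -> 11 -> 10 -> 7 -> 4 -> 5 -> 2 -> 3 -> 6

Need to visit all 11 open cells exactly once, starting at 12 and ending at 6.
Route from 12: up 1 to 9, left 1 to 8, down 1 to 11, left 1 to 10, up 2 to 4, right 1 to 5, up 1 to 2, right 1 to 3, down 1 to 6 — 10 moves in all.
Check: all 11 open cells covered.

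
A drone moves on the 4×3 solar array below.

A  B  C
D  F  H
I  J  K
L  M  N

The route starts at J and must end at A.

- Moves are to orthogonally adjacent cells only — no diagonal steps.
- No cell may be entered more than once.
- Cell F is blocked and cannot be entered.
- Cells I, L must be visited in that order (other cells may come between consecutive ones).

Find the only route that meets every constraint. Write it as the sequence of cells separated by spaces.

The waypoints must appear in the order I, L, with no cell reused.
Route from J: left to I, down to L, 2× right (reaching N), 3× up (reaching C), 2× left (reaching A) — 9 moves in all.
Check: order respected (I at step 1, L at step 2).

J I L M N K H C B A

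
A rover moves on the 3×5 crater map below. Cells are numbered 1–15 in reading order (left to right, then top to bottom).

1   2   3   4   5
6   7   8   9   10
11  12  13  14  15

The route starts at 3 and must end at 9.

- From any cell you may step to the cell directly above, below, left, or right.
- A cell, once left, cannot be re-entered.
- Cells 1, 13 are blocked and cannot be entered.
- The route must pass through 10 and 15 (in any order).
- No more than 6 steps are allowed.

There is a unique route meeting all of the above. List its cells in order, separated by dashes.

3 - 4 - 5 - 10 - 15 - 14 - 9

The 6-move cap with required stops at 10, 15 leaves no slack for detours.
Route from 3: right 2 to 5, down 2 to 15, left 1 to 14, up 1 to 9 — 6 moves in all.
Check: all required cells visited; 6 ≤ 6 moves.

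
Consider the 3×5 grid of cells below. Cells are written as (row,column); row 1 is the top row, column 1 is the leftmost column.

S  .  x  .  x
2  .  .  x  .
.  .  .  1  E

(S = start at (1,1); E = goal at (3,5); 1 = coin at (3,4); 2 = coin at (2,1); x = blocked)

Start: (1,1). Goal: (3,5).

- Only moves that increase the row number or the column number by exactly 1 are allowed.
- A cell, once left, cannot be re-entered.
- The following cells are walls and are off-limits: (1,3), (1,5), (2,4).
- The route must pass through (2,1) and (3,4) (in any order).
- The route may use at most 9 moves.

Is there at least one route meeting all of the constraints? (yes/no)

yes

One route that works: (1,1) → (2,1) → (3,1) → (3,2) → (3,3) → (3,4) → (3,5).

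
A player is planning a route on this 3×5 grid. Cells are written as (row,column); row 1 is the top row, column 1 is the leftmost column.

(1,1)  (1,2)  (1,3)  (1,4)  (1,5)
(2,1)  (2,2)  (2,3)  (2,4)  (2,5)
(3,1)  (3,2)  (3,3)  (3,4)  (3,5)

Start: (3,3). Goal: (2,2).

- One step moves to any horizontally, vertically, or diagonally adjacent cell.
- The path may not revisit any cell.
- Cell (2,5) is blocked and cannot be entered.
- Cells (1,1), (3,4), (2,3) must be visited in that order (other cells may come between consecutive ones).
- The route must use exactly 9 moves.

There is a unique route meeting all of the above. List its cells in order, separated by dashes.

(3,3) - (3,2) - (2,1) - (1,1) - (1,2) - (1,3) - (2,4) - (3,4) - (2,3) - (2,2)

The waypoints must appear in the order (1,1), (3,4), (2,3), with no cell reused.
Route from (3,3): left 1 to (3,2), up-left 1 to (2,1), up 1 to (1,1), right 2 to (1,3), down-right 1 to (2,4), down 1 to (3,4), up-left 1 to (2,3), left 1 to (2,2) — 9 moves in all.
Check: order respected ((1,1) at step 3, (3,4) at step 7, (2,3) at step 8); 9 moves as required.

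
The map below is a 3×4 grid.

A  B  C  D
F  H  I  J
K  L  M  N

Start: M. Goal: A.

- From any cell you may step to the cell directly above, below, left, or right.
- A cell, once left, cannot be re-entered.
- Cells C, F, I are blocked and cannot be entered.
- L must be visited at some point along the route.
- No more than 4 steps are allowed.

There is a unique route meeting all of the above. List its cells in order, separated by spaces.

The budget equals the shortest possible length, so every move has to be on a shortest route through the required cells.
Route from M: left 1 to L, up 2 to B, left 1 to A — 4 moves in all.
Check: all required cells visited; 4 ≤ 4 moves.

M L H B A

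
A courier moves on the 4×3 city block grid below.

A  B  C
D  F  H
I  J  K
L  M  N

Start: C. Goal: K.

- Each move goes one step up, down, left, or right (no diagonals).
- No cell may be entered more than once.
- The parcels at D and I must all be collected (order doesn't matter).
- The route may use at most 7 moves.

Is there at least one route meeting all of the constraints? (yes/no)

One route that works: C → H → F → D → I → J → K.

yes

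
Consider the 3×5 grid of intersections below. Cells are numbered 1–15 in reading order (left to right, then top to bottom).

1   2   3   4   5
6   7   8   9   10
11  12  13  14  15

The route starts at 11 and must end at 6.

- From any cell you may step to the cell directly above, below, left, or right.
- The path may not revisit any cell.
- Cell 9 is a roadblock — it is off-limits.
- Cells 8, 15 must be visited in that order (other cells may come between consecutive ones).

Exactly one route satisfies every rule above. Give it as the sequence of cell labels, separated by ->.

The waypoints must appear in the order 8, 15, with no cell reused.
Route from 11: right to 12, up to 7, right to 8, down to 13, 2× right (reaching 15), 2× up (reaching 5), 4× left (reaching 1), down to 6 — 13 moves in all.
Check: order respected (8 at step 3, 15 at step 6).

11 -> 12 -> 7 -> 8 -> 13 -> 14 -> 15 -> 10 -> 5 -> 4 -> 3 -> 2 -> 1 -> 6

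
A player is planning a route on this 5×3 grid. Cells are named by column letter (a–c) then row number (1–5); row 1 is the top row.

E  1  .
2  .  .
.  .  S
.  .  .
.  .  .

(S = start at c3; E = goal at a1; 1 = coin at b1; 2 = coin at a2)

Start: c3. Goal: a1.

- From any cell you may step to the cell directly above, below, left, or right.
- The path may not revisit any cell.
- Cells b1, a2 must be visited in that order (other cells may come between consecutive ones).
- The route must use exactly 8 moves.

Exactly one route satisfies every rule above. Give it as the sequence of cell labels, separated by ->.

c3 -> c2 -> c1 -> b1 -> b2 -> b3 -> a3 -> a2 -> a1

The waypoints must appear in the order b1, a2, with no cell reused.
Route from c3: up 2 to c1, left 1 to b1, down 2 to b3, left 1 to a3, up 2 to a1 — 8 moves in all.
Check: order respected (1 at step 3, 2 at step 7); 8 moves as required.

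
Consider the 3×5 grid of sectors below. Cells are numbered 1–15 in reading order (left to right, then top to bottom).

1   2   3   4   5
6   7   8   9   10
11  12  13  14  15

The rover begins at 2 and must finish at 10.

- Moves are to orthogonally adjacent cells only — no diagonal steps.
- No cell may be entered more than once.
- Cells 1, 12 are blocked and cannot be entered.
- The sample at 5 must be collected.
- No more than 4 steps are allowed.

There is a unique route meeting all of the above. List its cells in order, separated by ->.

The budget equals the shortest possible length, so every move has to be on a shortest route through the required cells.
Route from 2: 3× right (reaching 5), down to 10 — 4 moves in all.
Check: all required cells visited; 4 ≤ 4 moves.

2 -> 3 -> 4 -> 5 -> 10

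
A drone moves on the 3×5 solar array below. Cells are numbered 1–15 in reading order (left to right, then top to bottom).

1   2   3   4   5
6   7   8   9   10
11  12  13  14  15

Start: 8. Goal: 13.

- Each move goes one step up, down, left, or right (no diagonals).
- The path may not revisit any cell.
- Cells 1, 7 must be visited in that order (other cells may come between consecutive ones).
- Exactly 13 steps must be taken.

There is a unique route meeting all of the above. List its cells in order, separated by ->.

8 -> 9 -> 14 -> 15 -> 10 -> 5 -> 4 -> 3 -> 2 -> 1 -> 6 -> 7 -> 12 -> 13

The waypoints must appear in the order 1, 7, with no cell reused.
Route from 8: right to 9, down to 14, right to 15, 2× up (reaching 5), 4× left (reaching 1), down to 6, right to 7, down to 12, right to 13 — 13 moves in all.
Check: order respected (1 at step 9, 7 at step 11); 13 moves as required.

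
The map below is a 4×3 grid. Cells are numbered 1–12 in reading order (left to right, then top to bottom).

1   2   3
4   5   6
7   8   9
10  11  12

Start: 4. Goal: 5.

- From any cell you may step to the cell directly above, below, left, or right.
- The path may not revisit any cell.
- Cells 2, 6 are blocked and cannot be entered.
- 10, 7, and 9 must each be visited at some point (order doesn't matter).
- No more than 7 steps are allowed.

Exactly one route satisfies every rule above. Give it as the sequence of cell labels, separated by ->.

The 7-move cap with required stops at 10, 7, 9 leaves no slack for detours.
Route from 4: down 2 to 10, right 2 to 12, up 1 to 9, left 1 to 8, up 1 to 5 — 7 moves in all.
Check: all required cells visited; 7 ≤ 7 moves.

4 -> 7 -> 10 -> 11 -> 12 -> 9 -> 8 -> 5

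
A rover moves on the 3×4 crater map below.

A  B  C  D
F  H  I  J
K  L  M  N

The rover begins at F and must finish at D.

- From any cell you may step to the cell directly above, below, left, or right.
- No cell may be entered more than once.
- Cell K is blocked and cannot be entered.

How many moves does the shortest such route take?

4

The Manhattan distance from F to D is |2−1| + |1−4| = 4, so at least 4 moves are needed.
A route of 4 moves achieves this: F → A → B → C → D.
Since 4 matches the lower bound, it is optimal.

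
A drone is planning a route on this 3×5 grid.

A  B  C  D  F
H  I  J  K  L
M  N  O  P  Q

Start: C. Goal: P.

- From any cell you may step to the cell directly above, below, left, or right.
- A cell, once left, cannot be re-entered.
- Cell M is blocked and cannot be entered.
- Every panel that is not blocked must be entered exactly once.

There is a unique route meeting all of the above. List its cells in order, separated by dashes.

Need to visit all 14 open cells exactly once, starting at C and ending at P.
Cell H has only two open neighbours (A and I), so the path must pass straight through it: one of those is the cell it's entered from and the other is where it exits.
Route from C: 2× left (reaching A), down to H, right to I, down to N, right to O, up to J, right to K, up to D, right to F, 2× down (reaching Q), left to P — 13 moves in all.
Check: all 14 open cells covered.

C - B - A - H - I - N - O - J - K - D - F - L - Q - P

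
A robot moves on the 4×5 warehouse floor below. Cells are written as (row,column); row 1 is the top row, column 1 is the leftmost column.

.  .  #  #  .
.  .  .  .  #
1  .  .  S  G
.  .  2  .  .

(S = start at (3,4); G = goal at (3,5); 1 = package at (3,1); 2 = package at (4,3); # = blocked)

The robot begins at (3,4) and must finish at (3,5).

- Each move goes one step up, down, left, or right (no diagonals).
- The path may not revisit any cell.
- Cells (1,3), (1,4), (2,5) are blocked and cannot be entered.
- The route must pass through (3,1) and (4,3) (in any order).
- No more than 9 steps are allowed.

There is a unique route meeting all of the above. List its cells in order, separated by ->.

Any route must reach (3,1) and (4,3) and still end at (3,5) within 9 moves, so the order of the required stops is forced.
Route from (3,4): left 3 to (3,1), down 1 to (4,1), right 4 to (4,5), up 1 to (3,5) — 9 moves in all.
Check: all required cells visited; 9 ≤ 9 moves.

(3,4) -> (3,3) -> (3,2) -> (3,1) -> (4,1) -> (4,2) -> (4,3) -> (4,4) -> (4,5) -> (3,5)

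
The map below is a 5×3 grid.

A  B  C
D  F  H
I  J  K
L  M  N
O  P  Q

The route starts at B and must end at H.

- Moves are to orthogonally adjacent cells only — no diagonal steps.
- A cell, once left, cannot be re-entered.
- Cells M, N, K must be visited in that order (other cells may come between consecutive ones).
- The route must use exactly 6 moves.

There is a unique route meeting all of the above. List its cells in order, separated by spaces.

The waypoints must appear in the order M, N, K, with no cell reused.
Route from B: down 3 to M, right 1 to N, up 2 to H — 6 moves in all.
Check: order respected (M at step 3, N at step 4, K at step 5); 6 moves as required.

B F J M N K H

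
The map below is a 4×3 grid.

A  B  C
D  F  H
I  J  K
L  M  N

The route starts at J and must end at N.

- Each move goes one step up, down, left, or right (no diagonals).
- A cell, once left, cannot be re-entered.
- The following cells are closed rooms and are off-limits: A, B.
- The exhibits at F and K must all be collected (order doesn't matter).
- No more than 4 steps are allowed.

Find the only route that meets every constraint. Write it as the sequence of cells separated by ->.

J -> F -> H -> K -> N

The budget equals the shortest possible length, so every move has to be on a shortest route through the required cells.
Route from J: up 1 to F, right 1 to H, down 2 to N — 4 moves in all.
Check: all required cells visited; 4 ≤ 4 moves.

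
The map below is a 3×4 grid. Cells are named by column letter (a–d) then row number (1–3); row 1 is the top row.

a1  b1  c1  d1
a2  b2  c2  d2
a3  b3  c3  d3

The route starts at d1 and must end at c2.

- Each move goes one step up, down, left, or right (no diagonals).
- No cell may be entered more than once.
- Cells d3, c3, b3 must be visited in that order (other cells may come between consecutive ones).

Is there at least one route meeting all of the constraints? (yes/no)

One route that works: d1 → d2 → d3 → c3 → b3 → b2 → c2.

yes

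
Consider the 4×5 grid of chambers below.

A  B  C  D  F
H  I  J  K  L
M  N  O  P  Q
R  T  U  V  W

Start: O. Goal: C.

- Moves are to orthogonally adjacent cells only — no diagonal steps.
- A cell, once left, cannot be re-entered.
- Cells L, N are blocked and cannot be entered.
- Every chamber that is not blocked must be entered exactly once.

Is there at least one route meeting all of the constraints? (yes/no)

no

Cell F has only one open neighbour but is neither the start nor the goal, so a Hamiltonian route would have to both enter and leave it through the same neighbour — impossible without revisiting.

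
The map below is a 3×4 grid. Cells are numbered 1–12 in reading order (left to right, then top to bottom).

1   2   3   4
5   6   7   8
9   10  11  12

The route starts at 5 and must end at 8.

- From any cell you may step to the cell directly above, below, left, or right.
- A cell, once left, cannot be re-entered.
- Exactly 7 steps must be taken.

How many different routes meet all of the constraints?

12

Need simple routes of exactly 7 moves from 5 to 8 (Manhattan distance 3, so 2 moves are spent on a detour and 2 undoing it).
Branch systematically from the start, pruning whenever the remaining move budget drops below the Manhattan distance to 8 or differs from it in parity. Grouping the completions by first move — via 1: 5; via 9: 5; via 6: 2 — and summing: 5 + 5 + 2 = 12.
That gives 12 routes.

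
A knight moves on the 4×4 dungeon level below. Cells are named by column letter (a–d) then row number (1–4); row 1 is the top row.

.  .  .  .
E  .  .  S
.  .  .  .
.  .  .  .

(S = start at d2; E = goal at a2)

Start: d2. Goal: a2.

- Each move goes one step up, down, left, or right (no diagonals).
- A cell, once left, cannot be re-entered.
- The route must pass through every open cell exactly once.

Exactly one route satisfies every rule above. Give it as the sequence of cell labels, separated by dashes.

Need to visit all 16 open cells exactly once, starting at d2 and ending at a2.
Cell d4 has only two open neighbours (d3 and c4), so the path must pass straight through it: one of those is the cell it's entered from and the other is where it exits.
Route from d2: up 1 to d1, left 1 to c1, down 2 to c3, right 1 to d3, down 1 to d4, left 3 to a4, up 1 to a3, right 1 to b3, up 2 to b1, left 1 to a1, down 1 to a2 — 15 moves in all.
Check: all 16 open cells covered.

d2 - d1 - c1 - c2 - c3 - d3 - d4 - c4 - b4 - a4 - a3 - b3 - b2 - b1 - a1 - a2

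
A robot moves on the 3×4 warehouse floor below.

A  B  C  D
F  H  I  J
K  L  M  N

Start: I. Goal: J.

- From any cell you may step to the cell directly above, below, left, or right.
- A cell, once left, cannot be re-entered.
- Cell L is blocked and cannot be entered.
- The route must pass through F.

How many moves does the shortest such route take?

Any route passes through F somewhere between I and J. Summing Manhattan distances along the two legs (I → F → J) gives a lower bound of 2 + 3 = 5 moves.
The shortest route satisfying every rule uses 7 moves: I → H → F → A → B → C → D → J.
The no-revisit rule (legs can't share cells) pushes the minimum above the 5-move bound; an exhaustive check rules out every length from 5 to 6, leaving 7 as the minimum.

7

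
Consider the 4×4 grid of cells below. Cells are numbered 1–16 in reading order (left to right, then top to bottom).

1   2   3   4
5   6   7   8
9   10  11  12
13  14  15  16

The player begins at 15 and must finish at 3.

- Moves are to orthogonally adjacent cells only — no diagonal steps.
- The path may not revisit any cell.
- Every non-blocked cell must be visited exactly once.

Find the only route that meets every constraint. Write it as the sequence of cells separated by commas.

Need to visit all 16 open cells exactly once, starting at 15 and ending at 3.
Route from 15: right to 16, up to 12, 2× left (reaching 10), down to 14, left to 13, 3× up (reaching 1), right to 2, down to 6, 2× right (reaching 8), up to 4, left to 3 — 15 moves in all.
Check: all 16 open cells covered.

15, 16, 12, 11, 10, 14, 13, 9, 5, 1, 2, 6, 7, 8, 4, 3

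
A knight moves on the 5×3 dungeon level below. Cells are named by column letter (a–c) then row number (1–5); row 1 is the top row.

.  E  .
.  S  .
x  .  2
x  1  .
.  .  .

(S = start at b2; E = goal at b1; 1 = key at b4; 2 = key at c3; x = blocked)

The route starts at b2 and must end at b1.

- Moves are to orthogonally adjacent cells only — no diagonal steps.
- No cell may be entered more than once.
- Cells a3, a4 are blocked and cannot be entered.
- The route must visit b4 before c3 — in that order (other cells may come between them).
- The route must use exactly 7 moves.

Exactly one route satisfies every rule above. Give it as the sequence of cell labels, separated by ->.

b2 -> b3 -> b4 -> c4 -> c3 -> c2 -> c1 -> b1

The waypoints must appear in the order b4, c3, with no cell reused.
Route from b2: down 2 to b4, right 1 to c4, up 3 to c1, left 1 to b1 — 7 moves in all.
Check: order respected (1 at step 2, 2 at step 4); 7 moves as required.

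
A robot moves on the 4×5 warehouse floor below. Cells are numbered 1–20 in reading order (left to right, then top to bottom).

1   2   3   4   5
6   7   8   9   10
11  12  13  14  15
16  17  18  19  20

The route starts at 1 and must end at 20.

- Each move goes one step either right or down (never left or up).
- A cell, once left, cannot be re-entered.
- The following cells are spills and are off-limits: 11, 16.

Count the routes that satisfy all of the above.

30

A right/down-only route from 1 to 20 makes exactly 3 down-moves and 4 right-moves in some order.
With no other constraints that would be C(7,3) = 35 routes.
Subtract routes through each blocked cell (inclusion–exclusion for overlaps): − through 11: 5 − through 16: 1 + through 11&16: 1 → 30.
That gives 30 routes.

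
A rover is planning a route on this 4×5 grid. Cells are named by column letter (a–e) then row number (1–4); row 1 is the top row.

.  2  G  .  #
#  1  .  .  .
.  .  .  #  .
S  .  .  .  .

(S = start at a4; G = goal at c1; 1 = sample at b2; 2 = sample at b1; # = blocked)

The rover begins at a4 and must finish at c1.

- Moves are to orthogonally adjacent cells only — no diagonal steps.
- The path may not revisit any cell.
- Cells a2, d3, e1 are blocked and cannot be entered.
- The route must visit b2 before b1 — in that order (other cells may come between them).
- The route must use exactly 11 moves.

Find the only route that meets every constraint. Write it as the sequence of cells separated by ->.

a4 -> b4 -> c4 -> d4 -> e4 -> e3 -> e2 -> d2 -> c2 -> b2 -> b1 -> c1

The waypoints must appear in the order b2, b1, with no cell reused.
Route from a4: 4× right (reaching e4), 2× up (reaching e2), 3× left (reaching b2), up to b1, right to c1 — 11 moves in all.
Check: order respected (1 at step 9, 2 at step 10); 11 moves as required.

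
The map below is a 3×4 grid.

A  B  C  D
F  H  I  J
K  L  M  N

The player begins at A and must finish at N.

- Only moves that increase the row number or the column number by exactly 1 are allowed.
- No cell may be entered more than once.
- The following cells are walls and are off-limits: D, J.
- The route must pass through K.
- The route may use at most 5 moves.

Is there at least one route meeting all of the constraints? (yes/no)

yes

One route that works: A → F → K → L → M → N.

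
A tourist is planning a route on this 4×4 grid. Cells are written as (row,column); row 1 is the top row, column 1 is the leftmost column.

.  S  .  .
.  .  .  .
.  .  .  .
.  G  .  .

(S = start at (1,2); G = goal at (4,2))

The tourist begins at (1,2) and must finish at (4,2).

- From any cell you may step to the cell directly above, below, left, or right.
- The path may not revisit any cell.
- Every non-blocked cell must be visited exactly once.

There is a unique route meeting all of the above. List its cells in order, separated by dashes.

(1,2) - (1,1) - (2,1) - (2,2) - (2,3) - (1,3) - (1,4) - (2,4) - (3,4) - (4,4) - (4,3) - (3,3) - (3,2) - (3,1) - (4,1) - (4,2)

Need to visit all 16 open cells exactly once, starting at (1,2) and ending at (4,2).
Cell (4,4) has only two open neighbours ((3,4) and (4,3)), so the path must pass straight through it: one of those is the cell it's entered from and the other is where it exits.
Route from (1,2): left to (1,1), down to (2,1), 2× right (reaching (2,3)), up to (1,3), right to (1,4), 3× down (reaching (4,4)), left to (4,3), up to (3,3), 2× left (reaching (3,1)), down to (4,1), right to (4,2) — 15 moves in all.
Check: all 16 open cells covered.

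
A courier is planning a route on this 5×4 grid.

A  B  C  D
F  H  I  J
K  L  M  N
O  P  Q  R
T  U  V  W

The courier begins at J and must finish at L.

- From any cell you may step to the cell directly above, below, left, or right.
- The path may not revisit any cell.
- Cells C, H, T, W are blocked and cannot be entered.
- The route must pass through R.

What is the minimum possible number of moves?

5

Any route passes through R somewhere between J and L. Summing Manhattan distances along the two legs (J → R → L) gives a lower bound of 2 + 3 = 5 moves.
A route of 5 moves achieves this: J → N → R → Q → M → L.
Since 5 matches the lower bound, it is optimal.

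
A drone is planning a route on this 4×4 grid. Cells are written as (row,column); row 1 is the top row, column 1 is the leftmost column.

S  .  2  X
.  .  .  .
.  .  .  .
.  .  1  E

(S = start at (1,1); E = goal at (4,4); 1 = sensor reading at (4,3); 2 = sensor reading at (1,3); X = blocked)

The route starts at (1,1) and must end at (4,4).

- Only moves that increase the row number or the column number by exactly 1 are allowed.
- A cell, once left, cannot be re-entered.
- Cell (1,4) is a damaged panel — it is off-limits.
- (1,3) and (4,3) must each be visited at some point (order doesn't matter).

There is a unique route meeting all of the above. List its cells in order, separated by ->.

Moves only go right or down, so the column and row indices never decrease.
Route from (1,1): 2× right (reaching (1,3)), 3× down (reaching (4,3)), right to (4,4) — 6 moves in all.
Check: all required cells visited.

(1,1) -> (1,2) -> (1,3) -> (2,3) -> (3,3) -> (4,3) -> (4,4)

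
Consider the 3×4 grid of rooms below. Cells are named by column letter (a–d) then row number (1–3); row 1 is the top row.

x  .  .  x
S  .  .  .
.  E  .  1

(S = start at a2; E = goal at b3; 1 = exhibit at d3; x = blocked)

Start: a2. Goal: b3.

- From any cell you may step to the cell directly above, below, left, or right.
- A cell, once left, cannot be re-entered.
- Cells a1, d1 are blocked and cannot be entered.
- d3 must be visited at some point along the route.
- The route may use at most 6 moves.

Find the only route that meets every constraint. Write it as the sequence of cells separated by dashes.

a2 - b2 - c2 - d2 - d3 - c3 - b3

Any route must reach d3 and still end at b3 within 6 moves, so the order of the required stops is forced.
Route from a2: right 3 to d2, down 1 to d3, left 2 to b3 — 6 moves in all.
Check: all required cells visited; 6 ≤ 6 moves.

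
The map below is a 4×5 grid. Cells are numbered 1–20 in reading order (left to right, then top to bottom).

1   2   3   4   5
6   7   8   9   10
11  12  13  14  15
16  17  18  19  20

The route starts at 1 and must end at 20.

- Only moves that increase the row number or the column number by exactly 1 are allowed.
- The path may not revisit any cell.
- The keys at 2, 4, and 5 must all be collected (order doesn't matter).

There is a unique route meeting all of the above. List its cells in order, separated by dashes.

Moves only go right or down, so the column and row indices never decrease.
Route from 1: right 4 to 5, down 3 to 20 — 7 moves in all.
Check: all required cells visited.

1 - 2 - 3 - 4 - 5 - 10 - 15 - 20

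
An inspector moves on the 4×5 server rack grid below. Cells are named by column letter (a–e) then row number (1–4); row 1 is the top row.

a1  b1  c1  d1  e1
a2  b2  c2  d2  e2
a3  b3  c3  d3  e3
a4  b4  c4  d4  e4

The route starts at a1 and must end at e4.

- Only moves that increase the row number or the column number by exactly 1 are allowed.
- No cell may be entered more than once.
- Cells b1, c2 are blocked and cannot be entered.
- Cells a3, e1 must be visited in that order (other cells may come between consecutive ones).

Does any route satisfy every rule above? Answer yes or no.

e1 lies above a3, so going from a3 to e1 would need an upward move — but moves only go right/down, so a3 cannot be visited before e1.

no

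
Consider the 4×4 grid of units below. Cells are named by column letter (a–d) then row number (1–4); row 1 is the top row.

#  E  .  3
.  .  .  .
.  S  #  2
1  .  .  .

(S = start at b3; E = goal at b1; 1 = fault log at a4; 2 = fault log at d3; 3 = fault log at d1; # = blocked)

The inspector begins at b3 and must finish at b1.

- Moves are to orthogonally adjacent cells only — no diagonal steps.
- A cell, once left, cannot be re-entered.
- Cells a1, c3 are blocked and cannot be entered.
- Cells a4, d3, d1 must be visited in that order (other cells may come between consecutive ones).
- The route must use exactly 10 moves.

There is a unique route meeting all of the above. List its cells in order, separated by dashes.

b3 - a3 - a4 - b4 - c4 - d4 - d3 - d2 - d1 - c1 - b1

The waypoints must appear in the order a4, d3, d1, with no cell reused.
Route from b3: left 1 to a3, down 1 to a4, right 3 to d4, up 3 to d1, left 2 to b1 — 10 moves in all.
Check: order respected (1 at step 2, 2 at step 6, 3 at step 8); 10 moves as required.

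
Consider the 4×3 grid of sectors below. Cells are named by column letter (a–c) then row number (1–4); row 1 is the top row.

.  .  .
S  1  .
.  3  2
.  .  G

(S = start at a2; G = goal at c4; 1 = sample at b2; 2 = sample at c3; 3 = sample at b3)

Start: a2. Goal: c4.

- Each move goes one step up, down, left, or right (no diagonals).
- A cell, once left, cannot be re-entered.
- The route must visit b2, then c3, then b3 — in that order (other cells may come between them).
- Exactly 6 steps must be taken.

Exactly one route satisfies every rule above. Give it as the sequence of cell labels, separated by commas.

a2, b2, c2, c3, b3, b4, c4

The waypoints must appear in the order b2, c3, b3, with no cell reused.
Route from a2: 2× right (reaching c2), down to c3, left to b3, down to b4, right to c4 — 6 moves in all.
Check: order respected (1 at step 1, 2 at step 3, 3 at step 4); 6 moves as required.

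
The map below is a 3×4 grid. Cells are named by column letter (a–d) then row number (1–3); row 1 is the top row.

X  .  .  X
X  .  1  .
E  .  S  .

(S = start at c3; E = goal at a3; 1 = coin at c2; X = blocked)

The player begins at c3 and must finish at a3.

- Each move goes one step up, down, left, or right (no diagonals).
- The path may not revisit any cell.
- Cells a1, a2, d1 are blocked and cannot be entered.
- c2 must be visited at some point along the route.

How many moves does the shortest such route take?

Any route passes through c2 somewhere between c3 and a3. Summing Manhattan distances along the two legs (c3 → c2 → a3) gives a lower bound of 1 + 3 = 4 moves.
A route of 4 moves achieves this: c3 → c2 → b2 → b3 → a3.
Since 4 matches the lower bound, it is optimal.

4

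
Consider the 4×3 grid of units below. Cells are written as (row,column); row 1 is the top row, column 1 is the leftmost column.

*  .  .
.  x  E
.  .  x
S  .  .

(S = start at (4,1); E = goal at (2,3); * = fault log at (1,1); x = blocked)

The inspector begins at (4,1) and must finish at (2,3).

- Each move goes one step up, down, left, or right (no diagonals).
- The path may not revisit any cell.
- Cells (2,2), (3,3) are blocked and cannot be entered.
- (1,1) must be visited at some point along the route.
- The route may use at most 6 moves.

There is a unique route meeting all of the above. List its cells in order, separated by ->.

(4,1) -> (3,1) -> (2,1) -> (1,1) -> (1,2) -> (1,3) -> (2,3)

The budget equals the shortest possible length, so every move has to be on a shortest route through the required cells.
Route from (4,1): up 3 to (1,1), right 2 to (1,3), down 1 to (2,3) — 6 moves in all.
Check: all required cells visited; 6 ≤ 6 moves.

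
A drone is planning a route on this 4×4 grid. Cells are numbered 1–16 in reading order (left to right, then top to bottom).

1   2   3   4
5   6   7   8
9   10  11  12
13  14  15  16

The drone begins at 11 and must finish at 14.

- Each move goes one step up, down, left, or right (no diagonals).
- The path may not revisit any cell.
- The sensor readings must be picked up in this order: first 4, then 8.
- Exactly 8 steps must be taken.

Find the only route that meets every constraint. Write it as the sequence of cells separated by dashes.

11 - 7 - 3 - 4 - 8 - 12 - 16 - 15 - 14

The waypoints must appear in the order 4, 8, with no cell reused.
Route from 11: 2× up (reaching 3), right to 4, 3× down (reaching 16), 2× left (reaching 14) — 8 moves in all.
Check: order respected (4 at step 3, 8 at step 4); 8 moves as required.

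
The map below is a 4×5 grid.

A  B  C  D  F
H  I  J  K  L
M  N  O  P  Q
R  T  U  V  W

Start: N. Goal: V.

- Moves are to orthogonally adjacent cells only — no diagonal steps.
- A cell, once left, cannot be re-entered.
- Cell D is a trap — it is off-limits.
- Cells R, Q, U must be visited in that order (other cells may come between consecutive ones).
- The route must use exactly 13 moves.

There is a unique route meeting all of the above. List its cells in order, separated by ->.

N -> T -> R -> M -> H -> I -> J -> K -> L -> Q -> P -> O -> U -> V

The waypoints must appear in the order R, Q, U, with no cell reused.
Route from N: down to T, left to R, 2× up (reaching H), 4× right (reaching L), down to Q, 2× left (reaching O), down to U, right to V — 13 moves in all.
Check: order respected (R at step 2, Q at step 9, U at step 12); 13 moves as required.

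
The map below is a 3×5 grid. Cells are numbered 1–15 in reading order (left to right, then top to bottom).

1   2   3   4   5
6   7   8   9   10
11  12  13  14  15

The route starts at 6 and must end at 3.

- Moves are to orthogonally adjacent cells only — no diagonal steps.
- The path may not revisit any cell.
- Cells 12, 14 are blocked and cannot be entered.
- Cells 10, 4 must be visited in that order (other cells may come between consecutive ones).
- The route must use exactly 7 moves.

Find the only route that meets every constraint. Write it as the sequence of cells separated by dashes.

6 - 7 - 8 - 9 - 10 - 5 - 4 - 3

The waypoints must appear in the order 10, 4, with no cell reused.
Route from 6: 4× right (reaching 10), up to 5, 2× left (reaching 3) — 7 moves in all.
Check: order respected (10 at step 4, 4 at step 6); 7 moves as required.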